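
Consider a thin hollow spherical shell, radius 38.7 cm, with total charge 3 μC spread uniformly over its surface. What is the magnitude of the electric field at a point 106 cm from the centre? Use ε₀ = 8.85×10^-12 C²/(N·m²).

E ≈ 2.40×10^4 N/C

Use a concentric Gaussian sphere at r = 106 cm (r > 38.7 cm).
The entire shell is enclosed: Q_enc = 3.00e-6 C.
By Gauss's law, ∮E·dA = E·4πr² = Q_enc/ε₀.
E = |Q_enc|/(4πε₀r²) = (3.00×10^-6)/(4π·8.85×10^-12·(1.06)²) = 2.40×10^4 N/C.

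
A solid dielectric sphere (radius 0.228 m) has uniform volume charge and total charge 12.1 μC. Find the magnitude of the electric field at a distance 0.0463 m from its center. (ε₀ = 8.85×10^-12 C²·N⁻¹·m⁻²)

Symmetry ⇒ E = E(r) r̂. Gaussian sphere of radius r = 0.0463 m (r < R).
For a uniform sphere the enclosed fraction is (r/R)³, so Q_enc = (12.1 μC)(0.0463/0.228)³ = 1.013×10^-7 C.
Gauss's law: E·4πr² = Q_enc/ε₀.
E = |Q_enc|/(4πε₀r²) = (1.013e-7)/(4π·8.85×10^-12·(0.0463)²) = 4.25×10^5 N/C.

|E| ≈ 4.25×10^5 N/C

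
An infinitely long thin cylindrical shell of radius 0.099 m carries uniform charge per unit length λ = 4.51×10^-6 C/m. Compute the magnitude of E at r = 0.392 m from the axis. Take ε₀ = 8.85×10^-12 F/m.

2.07e5 N/C

Choose a coaxial cylinder of radius r = 0.392 m (arbitrary length L) as the Gaussian surface (r > 0.099 m).
The full line charge is enclosed: λ_enc = 4.51e-6 C/m.
By Gauss's law (flux through the curved wall only), E·2πrL = λ_enc L/ε₀.
E = |λ_enc|/(2πε₀r) = (4.51×10^-6)/(2π·8.85×10^-12·0.392) = 2.07×10^5 N/C.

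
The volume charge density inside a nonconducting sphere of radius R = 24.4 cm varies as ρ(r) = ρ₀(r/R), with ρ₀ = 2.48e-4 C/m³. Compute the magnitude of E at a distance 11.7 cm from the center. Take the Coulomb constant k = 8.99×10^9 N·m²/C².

|E| ≈ 3.93e5 N/C

Symmetry ⇒ E = E(r) r̂. Gaussian sphere of radius r = 11.7 cm (r < R).
Q_enc = ∫₀^r ρ(r')·4πr'² dr' = (4πρ₀/R) ∫₀^r r'^3 dr' = 4πρ₀ r^4/(4·R) = 5.983e-7 C.
Since E is radial and uniform over the Gaussian sphere, Φ = E·4πr² = Q_enc/ε₀.
E = k|Q_enc|/r² = (8.99×10^9)(5.983e-7)/(0.117)² = 3.93×10^5 N/C.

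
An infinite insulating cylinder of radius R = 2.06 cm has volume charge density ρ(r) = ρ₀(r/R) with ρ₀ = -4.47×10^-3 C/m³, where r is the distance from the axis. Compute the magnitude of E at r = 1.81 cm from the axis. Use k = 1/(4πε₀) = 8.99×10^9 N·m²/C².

By cylindrical symmetry E is radial; use a coaxial Gaussian cylinder of radius 1.81 cm and length L (r < R).
Integrating ρ over the cross-section to radius r: λ_enc = (2πρ₀/R) ∫₀^r r'^2 dr' = 2πρ₀ r^3/(3·R) = -2.695×10^-6 C/m.
Gauss's law: E·2πrL = λ_enc L/ε₀.
E = 2k|λ_enc|/r = 2(8.99×10^9)(2.695×10^-6)/(0.0181) = 2.68e6 N/C.

E ≈ 2.68×10^6 V/m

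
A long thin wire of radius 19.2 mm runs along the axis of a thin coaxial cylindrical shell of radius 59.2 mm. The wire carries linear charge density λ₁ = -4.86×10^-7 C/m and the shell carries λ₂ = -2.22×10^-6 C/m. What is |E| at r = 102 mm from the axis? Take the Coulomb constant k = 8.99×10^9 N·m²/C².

4.77×10^5 N/C

Take a coaxial cylindrical Gaussian surface of radius r = 102 mm and length L (r > 59.2 mm, enclosing both).
λ_enc = λ₁ + λ₂ = (-4.86e-7) + (-2.22×10^-6) = -2.706×10^-6 C/m.
Gauss's law: E·2πrL = λ_enc L/ε₀.
E = 2k|λ_enc|/r = 2(8.99×10^9)(2.706e-6)/(0.102) = 4.77×10^5 N/C.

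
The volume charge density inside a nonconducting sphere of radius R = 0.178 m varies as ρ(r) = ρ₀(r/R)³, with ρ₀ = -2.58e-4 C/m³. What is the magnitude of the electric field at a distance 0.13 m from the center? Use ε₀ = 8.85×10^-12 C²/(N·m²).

E = 2.46×10^5 N/C

By spherical symmetry E is radial; choose a Gaussian sphere of radius r = 0.13 m (r < R).
Integrate the density: Q_enc = 4π ∫₀^r ρ₀(r'/R)^3 r'² dr' = 4πρ₀ r^6/(6·R³) = -4.625×10^-7 C.
Gauss's law: E·4πr² = Q_enc/ε₀.
E = |Q_enc|/(4πε₀r²) = (4.625×10^-7)/(4π·8.85×10^-12·(0.13)²) = 2.46×10^5 N/C.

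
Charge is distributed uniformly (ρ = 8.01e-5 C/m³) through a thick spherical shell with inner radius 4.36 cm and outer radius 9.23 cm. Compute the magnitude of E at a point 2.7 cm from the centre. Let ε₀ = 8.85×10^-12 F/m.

By spherical symmetry E is radial; choose a Gaussian sphere of radius r = 2.7 cm (r < 4.36 cm, inside the empty cavity).
No charge is enclosed, so by Gauss's law E·4πr² = 0 ⇒ E = 0.

E = 0 (no enclosed charge)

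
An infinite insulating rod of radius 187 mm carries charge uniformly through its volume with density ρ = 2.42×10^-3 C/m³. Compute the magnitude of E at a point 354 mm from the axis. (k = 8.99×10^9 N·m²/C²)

By cylindrical symmetry E is radial; use a coaxial Gaussian cylinder of radius 354 mm and length L (r > 187 mm, full cross-section enclosed).
λ_enc = ρ·πR² = (2.42e-3)π(0.187)² = 2.659×10^-4 C/m.
Gauss's law: E·2πrL = λ_enc L/ε₀.
E = 2k|λ_enc|/r = 2(8.99×10^9)(2.659×10^-4)/(0.354) = 1.35×10^7 N/C.

E ≈ 1.35e7 N/C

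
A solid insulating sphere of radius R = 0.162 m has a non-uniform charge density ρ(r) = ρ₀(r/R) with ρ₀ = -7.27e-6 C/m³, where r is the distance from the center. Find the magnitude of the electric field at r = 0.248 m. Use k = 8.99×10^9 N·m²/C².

|E| = 1.42×10^4 N/C

Use a concentric Gaussian sphere at r = 0.248 m (r > R, all charge enclosed).
Q_enc = 4π ∫₀^R ρ₀(r'/R)^1 r'² dr' = 4πρ₀R³/4 = -9.71e-8 C.
Applying ∮E·dA = Q_enc/ε₀ with Φ = E(4πr²):
E = k|Q_enc|/r² = (8.99×10^9)(9.71×10^-8)/(0.248)² = 1.42×10^4 N/C.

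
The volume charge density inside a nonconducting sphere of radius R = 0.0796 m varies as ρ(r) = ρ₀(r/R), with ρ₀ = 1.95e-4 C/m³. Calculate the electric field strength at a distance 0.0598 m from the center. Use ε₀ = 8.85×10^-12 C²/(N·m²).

|E| = 2.47×10^5 N/C

By spherical symmetry E is radial; choose a Gaussian sphere of radius r = 0.0598 m (r < R).
Q_enc = ∫₀^r ρ(r')·4πr'² dr' = (4πρ₀/R) ∫₀^r r'^3 dr' = 4πρ₀ r^4/(4·R) = 9.842e-8 C.
By Gauss's law, ∮E·dA = E·4πr² = Q_enc/ε₀.
E = |Q_enc|/(4πε₀r²) = (9.842×10^-8)/(4π·8.85×10^-12·(0.0598)²) = 2.47×10^5 N/C.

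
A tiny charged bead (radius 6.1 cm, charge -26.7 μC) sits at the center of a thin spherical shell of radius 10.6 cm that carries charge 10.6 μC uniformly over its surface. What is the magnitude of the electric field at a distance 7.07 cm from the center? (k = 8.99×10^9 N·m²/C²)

Take a concentric spherical Gaussian surface of radius r = 7.07 cm (between the bodies, 6.1 cm < r < 10.6 cm).
Only the inner charge is enclosed; the outer shell contributes nothing inside itself. Q_enc = -26.7 μC = -2.67×10^-5 C.
Since E is radial and uniform over the Gaussian sphere, Φ = E·4πr² = Q_enc/ε₀.
E = k|Q_enc|/r² = (8.99×10^9)(2.67×10^-5)/(0.0707)² = 4.80×10^7 N/C.

|E| = 4.80×10^7 V/m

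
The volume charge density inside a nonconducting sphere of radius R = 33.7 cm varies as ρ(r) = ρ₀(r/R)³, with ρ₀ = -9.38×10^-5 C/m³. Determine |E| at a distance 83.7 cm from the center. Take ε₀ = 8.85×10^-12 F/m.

9.65e4 V/m

By spherical symmetry E is radial; choose a Gaussian sphere of radius r = 83.7 cm (r > R, all charge enclosed).
Q_enc = 4π ∫₀^R ρ₀(r'/R)^3 r'² dr' = 4πρ₀R³/6 = -7.519×10^-6 C.
By Gauss's law, ∮E·dA = E·4πr² = Q_enc/ε₀.
E = |Q_enc|/(4πε₀r²) = (7.519×10^-6)/(4π·8.85×10^-12·(0.837)²) = 9.65×10^4 N/C.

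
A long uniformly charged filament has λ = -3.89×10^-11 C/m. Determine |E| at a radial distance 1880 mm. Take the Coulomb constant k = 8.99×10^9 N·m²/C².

E = 0.372 N/C

Take a coaxial cylindrical Gaussian surface of radius r = 1880 mm and length L.
Q_enc = λL, so λ_enc = -3.89×10^-11 C/m.
By Gauss's law (flux through the curved wall only), E·2πrL = λ_enc L/ε₀.
E = 2k|λ_enc|/r = 2(8.99×10^9)(3.89×10^-11)/(1.88) = 0.372 N/C.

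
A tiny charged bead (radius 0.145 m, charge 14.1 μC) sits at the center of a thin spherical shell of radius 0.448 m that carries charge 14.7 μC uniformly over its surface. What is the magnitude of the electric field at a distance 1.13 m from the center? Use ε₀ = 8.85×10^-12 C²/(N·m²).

E = 2.03×10^5 V/m

By spherical symmetry E is radial; choose a Gaussian sphere of radius r = 1.13 m (r > 0.448 m, enclosing both).
Q_enc = (14.1 μC) + (14.7 μC) = 2.88×10^-5 C.
Since E is radial and uniform over the Gaussian sphere, Φ = E·4πr² = Q_enc/ε₀.
E = |Q_enc|/(4πε₀r²) = (2.88×10^-5)/(4π·8.85×10^-12·(1.13)²) = 2.03e5 N/C.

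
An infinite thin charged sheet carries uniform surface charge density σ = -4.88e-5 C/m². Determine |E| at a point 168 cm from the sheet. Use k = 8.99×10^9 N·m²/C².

Choose a cylindrical pillbox piercing the sheet, end faces (area A) parallel to it.
Only the two end caps contribute flux: Φ = 2EA. With Q_enc = σA, Gauss's law gives E = |σ|/(2ε₀).
E = 2πk|σ| = 2π(8.99×10^9)(4.88×10^-5) = 2.76×10^6 N/C.

2.76×10^6 V/m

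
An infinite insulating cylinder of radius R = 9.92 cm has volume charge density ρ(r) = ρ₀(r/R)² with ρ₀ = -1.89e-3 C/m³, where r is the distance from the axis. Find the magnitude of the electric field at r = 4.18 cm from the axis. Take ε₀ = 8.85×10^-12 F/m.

|E| = 3.96×10^5 N/C

Coaxial Gaussian cylinder, radius r = 4.18 cm, length L (r < R).
Integrating ρ over the cross-section to radius r: λ_enc = (2πρ₀/R²) ∫₀^r r'^3 dr' = 2πρ₀ r^4/(4·R²) = -9.21×10^-7 C/m.
Applying ∮E·dA = Q_enc/ε₀ with the end caps contributing no flux:
E = |λ_enc|/(2πε₀r) = (9.21×10^-7)/(2π·8.85×10^-12·0.0418) = 3.96×10^5 N/C.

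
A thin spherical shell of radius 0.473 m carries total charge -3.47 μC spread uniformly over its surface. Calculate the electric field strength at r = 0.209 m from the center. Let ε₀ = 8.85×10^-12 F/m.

|E| = 0 V/m

Take a concentric spherical Gaussian surface of radius r = 0.209 m (inside the shell, r < 0.473 m).
No charge lies within this surface, so Q_enc = 0 and Gauss's law gives E·4πr² = 0 ⇒ E = 0.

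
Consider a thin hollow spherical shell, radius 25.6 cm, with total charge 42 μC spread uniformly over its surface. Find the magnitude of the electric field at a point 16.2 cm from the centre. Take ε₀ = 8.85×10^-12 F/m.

By spherical symmetry E is radial; choose a Gaussian sphere of radius r = 16.2 cm (inside the shell, r < 25.6 cm).
All the charge is outside the Gaussian surface: Q_enc = 0, hence E = 0 everywhere inside the shell.

E = 0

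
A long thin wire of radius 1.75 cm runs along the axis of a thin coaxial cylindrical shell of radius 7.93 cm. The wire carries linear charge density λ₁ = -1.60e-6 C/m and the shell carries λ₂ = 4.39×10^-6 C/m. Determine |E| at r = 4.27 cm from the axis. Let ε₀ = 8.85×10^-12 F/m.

Choose a coaxial cylinder of radius r = 4.27 cm (arbitrary length L) as the Gaussian surface (between the conductors, 1.75 cm < r < 7.93 cm).
The shell at 7.93 cm lies outside the Gaussian surface, so λ_enc = λ₁ = -1.60×10^-6 C/m.
Gauss's law: E·2πrL = λ_enc L/ε₀.
E = |λ_enc|/(2πε₀r) = (1.60×10^-6)/(2π·8.85×10^-12·0.0427) = 6.74e5 N/C.

E ≈ 6.74e5 N/C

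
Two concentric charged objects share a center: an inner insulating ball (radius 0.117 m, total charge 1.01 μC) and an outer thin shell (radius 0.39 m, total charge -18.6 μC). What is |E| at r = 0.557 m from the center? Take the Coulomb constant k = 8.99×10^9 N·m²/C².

Use a concentric Gaussian sphere at r = 0.557 m (r > 0.39 m, enclosing both).
Q_enc = (1.01 μC) + (-18.6 μC) = -1.759×10^-5 C.
By Gauss's law, ∮E·dA = E·4πr² = Q_enc/ε₀.
E = k|Q_enc|/r² = (8.99×10^9)(1.759×10^-5)/(0.557)² = 5.10e5 N/C.

5.10×10^5 V/m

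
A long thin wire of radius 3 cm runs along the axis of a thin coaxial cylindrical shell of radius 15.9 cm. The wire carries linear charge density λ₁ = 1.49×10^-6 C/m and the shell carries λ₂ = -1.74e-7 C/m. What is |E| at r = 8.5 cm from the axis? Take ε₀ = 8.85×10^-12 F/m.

Coaxial Gaussian cylinder, radius r = 8.5 cm, length L (between the conductors, 3 cm < r < 15.9 cm).
Only the inner wire is enclosed; the outer shell contributes nothing inside itself. λ_enc = λ₁ = 1.49×10^-6 C/m.
By Gauss's law (flux through the curved wall only), E·2πrL = λ_enc L/ε₀.
E = |λ_enc|/(2πε₀r) = (1.49×10^-6)/(2π·8.85×10^-12·0.085) = 3.15×10^5 N/C.

3.15e5 N/C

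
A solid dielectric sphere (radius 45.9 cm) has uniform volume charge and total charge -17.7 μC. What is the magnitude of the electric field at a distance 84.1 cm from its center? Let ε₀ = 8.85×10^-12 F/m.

2.25×10^5 N/C

Take a concentric spherical Gaussian surface of radius r = 84.1 cm (r > R, so the entire charge is enclosed).
Q_enc = -17.7 μC = -1.77e-5 C.
Gauss's law: E·4πr² = Q_enc/ε₀.
E = |Q_enc|/(4πε₀r²) = (1.77×10^-5)/(4π·8.85×10^-12·(0.841)²) = 2.25e5 N/C.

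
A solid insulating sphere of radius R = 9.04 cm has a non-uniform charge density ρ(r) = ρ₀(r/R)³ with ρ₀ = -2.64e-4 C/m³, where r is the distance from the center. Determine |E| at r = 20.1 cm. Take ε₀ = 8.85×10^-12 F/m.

Use a concentric Gaussian sphere at r = 20.1 cm (r > R, all charge enclosed).
Q_enc = 4π ∫₀^R ρ₀(r'/R)^3 r'² dr' = 4πρ₀R³/6 = -4.085×10^-7 C.
Gauss's law: E·4πr² = Q_enc/ε₀.
E = |Q_enc|/(4πε₀r²) = (4.085×10^-7)/(4π·8.85×10^-12·(0.201)²) = 9.09×10^4 N/C.

E ≈ 9.09×10^4 N/C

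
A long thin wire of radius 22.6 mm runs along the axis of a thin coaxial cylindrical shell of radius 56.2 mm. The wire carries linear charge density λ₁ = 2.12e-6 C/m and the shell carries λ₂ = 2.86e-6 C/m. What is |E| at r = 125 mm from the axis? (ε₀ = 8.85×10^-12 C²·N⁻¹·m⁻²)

By cylindrical symmetry E is radial; use a coaxial Gaussian cylinder of radius 125 mm and length L (r > 56.2 mm, enclosing both).
λ_enc = λ₁ + λ₂ = (2.12×10^-6) + (2.86×10^-6) = 4.98×10^-6 C/m.
By Gauss's law (flux through the curved wall only), E·2πrL = λ_enc L/ε₀.
E = |λ_enc|/(2πε₀r) = (4.98e-6)/(2π·8.85×10^-12·0.125) = 7.16×10^5 N/C.

|E| = 7.16×10^5 N/C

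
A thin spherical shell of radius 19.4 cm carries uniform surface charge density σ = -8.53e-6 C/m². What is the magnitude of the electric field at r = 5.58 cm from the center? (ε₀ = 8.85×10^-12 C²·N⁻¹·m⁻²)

E = 0

Use a concentric Gaussian sphere at r = 5.58 cm (inside the shell, r < 19.4 cm).
All the charge is outside the Gaussian surface: Q_enc = 0, hence E = 0 everywhere inside the shell.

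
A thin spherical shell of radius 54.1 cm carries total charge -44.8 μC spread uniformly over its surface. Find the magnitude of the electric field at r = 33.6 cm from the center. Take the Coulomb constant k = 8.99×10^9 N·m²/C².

Use a concentric Gaussian sphere at r = 33.6 cm (inside the shell, r < 54.1 cm).
No charge lies within this surface, so Q_enc = 0 and Gauss's law gives E·4πr² = 0 ⇒ E = 0.

|E| = 0 V/m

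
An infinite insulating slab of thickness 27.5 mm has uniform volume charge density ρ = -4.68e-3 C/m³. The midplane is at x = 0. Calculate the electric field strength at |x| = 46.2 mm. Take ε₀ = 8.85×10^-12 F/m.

7.27×10^6 N/C

The point |x| = 46.2 mm lies outside the slab (half-thickness 0.01375 m). A symmetric pillbox spanning the full slab encloses Q_enc = ρ·d·A.
Flux = 2EA ⇒ E = |ρ|d/(2ε₀), independent of distance outside.
E = (4.68e-3)(0.0275)/(2·8.85×10^-12) = 7.27×10^6 N/C.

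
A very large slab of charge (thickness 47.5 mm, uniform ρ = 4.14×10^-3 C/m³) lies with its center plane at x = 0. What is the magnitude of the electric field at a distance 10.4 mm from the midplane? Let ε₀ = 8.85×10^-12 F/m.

By symmetry E is perpendicular to the slab. A Gaussian pillbox from −10.4 mm to +10.4 mm (face area A) lies entirely within the slab.
Q_enc = ρ·(2x)·A and flux = 2EA, so 2EA = 2ρxA/ε₀ ⇒ E = |ρ|x/ε₀.
E = (4.14e-3)(0.0104)/(8.85×10^-12) = 4.87×10^6 N/C.

4.87e6 N/C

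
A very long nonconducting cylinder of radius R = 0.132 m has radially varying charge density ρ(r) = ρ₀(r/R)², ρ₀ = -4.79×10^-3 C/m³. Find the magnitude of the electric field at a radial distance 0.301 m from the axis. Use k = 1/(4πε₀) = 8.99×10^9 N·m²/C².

E = 7.83×10^6 V/m

Take a coaxial cylindrical Gaussian surface of radius r = 0.301 m and length L (r > R, full charge per length enclosed).
λ_enc = 2π ∫₀^R ρ₀(r'/R)^2 r' dr' = 2πρ₀R²/4 = -1.311×10^-4 C/m.
By Gauss's law (flux through the curved wall only), E·2πrL = λ_enc L/ε₀.
E = 2k|λ_enc|/r = 2(8.99×10^9)(1.311×10^-4)/(0.301) = 7.83×10^6 N/C.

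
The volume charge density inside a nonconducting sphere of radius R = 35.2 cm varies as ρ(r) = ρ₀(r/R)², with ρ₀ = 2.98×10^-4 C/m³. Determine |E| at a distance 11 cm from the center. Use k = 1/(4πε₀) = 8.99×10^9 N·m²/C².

By spherical symmetry E is radial; choose a Gaussian sphere of radius r = 11 cm (r < R).
Integrate the density: Q_enc = 4π ∫₀^r ρ₀(r'/R)^2 r'² dr' = 4πρ₀ r^5/(5·R²) = 9.735×10^-8 C.
Since E is radial and uniform over the Gaussian sphere, Φ = E·4πr² = Q_enc/ε₀.
E = k|Q_enc|/r² = (8.99×10^9)(9.735×10^-8)/(0.11)² = 7.23e4 N/C.

7.23×10^4 N/C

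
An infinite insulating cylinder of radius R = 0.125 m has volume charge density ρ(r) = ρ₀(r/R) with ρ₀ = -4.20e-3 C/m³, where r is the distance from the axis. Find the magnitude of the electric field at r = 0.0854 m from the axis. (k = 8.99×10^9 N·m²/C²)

Take a coaxial cylindrical Gaussian surface of radius r = 0.0854 m and length L (r < R).
Integrating ρ over the cross-section to radius r: λ_enc = (2πρ₀/R) ∫₀^r r'^2 dr' = 2πρ₀ r^3/(3·R) = -4.383×10^-5 C/m.
By Gauss's law (flux through the curved wall only), E·2πrL = λ_enc L/ε₀.
E = 2k|λ_enc|/r = 2(8.99×10^9)(4.383e-5)/(0.0854) = 9.23e6 N/C.

E = 9.23×10^6 V/m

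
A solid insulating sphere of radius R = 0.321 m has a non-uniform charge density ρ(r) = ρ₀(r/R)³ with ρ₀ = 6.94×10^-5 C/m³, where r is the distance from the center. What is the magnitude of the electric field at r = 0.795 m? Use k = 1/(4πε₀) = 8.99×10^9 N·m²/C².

Symmetry ⇒ E = E(r) r̂. Gaussian sphere of radius r = 0.795 m (r > R, all charge enclosed).
Q_enc = 4π ∫₀^R ρ₀(r'/R)^3 r'² dr' = 4πρ₀R³/6 = 4.808×10^-6 C.
Applying ∮E·dA = Q_enc/ε₀ with Φ = E(4πr²):
E = k|Q_enc|/r² = (8.99×10^9)(4.808×10^-6)/(0.795)² = 6.84×10^4 N/C.

|E| = 6.84e4 N/C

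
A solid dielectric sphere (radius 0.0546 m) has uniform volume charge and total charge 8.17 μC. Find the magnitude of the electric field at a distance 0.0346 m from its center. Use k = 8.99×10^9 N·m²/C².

E ≈ 1.56×10^7 N/C

Take a concentric spherical Gaussian surface of radius r = 0.0346 m (r < R).
Only the charge within r is enclosed: Q_enc = Q·(r/R)³ = (8.17 μC)·(0.0346 m/0.0546 m)³ = 2.079×10^-6 C.
Gauss's law: E·4πr² = Q_enc/ε₀.
E = k|Q_enc|/r² = (8.99×10^9)(2.079e-6)/(0.0346)² = 1.56×10^7 N/C.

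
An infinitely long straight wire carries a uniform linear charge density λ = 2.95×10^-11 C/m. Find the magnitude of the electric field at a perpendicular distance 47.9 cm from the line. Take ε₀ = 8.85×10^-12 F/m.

1.11 V/m

Coaxial Gaussian cylinder, radius r = 47.9 cm, length L.
Q_enc = λL, so λ_enc = 2.95×10^-11 C/m.
Gauss's law: E·2πrL = λ_enc L/ε₀.
E = |λ_enc|/(2πε₀r) = (2.95e-11)/(2π·8.85×10^-12·0.479) = 1.11 N/C.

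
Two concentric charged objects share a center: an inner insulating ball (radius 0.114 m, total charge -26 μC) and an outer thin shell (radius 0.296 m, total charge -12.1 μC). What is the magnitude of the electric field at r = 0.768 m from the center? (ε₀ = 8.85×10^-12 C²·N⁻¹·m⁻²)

Use a concentric Gaussian sphere at r = 0.768 m (r > 0.296 m, enclosing both).
Q_enc = (-26 μC) + (-12.1 μC) = -3.81×10^-5 C.
Applying ∮E·dA = Q_enc/ε₀ with Φ = E(4πr²):
E = |Q_enc|/(4πε₀r²) = (3.81×10^-5)/(4π·8.85×10^-12·(0.768)²) = 5.81e5 N/C.

5.81×10^5 V/m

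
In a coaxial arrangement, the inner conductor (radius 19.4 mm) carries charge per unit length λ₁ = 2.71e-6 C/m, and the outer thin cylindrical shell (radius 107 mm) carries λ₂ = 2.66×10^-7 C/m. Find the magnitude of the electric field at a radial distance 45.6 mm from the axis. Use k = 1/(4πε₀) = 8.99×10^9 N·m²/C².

Coaxial Gaussian cylinder, radius r = 45.6 mm, length L (between the conductors, 19.4 mm < r < 107 mm).
Only the inner wire is enclosed; the outer shell contributes nothing inside itself. λ_enc = λ₁ = 2.71e-6 C/m.
Since E is radial and uniform over the curved surface, Φ = E·2πrL = Q_enc/ε₀ = λ_enc L/ε₀.
E = 2k|λ_enc|/r = 2(8.99×10^9)(2.71×10^-6)/(0.0456) = 1.07×10^6 N/C.

1.07×10^6 V/m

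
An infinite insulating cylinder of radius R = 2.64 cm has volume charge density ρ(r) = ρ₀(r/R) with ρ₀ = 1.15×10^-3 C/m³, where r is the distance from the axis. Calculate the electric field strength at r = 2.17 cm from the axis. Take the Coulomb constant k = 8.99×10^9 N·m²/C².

E = 7.72e5 V/m

Coaxial Gaussian cylinder, radius r = 2.17 cm, length L (r < R).
Integrating ρ over the cross-section to radius r: λ_enc = (2πρ₀/R) ∫₀^r r'^2 dr' = 2πρ₀ r^3/(3·R) = 9.322×10^-7 C/m.
Applying ∮E·dA = Q_enc/ε₀ with the end caps contributing no flux:
E = 2k|λ_enc|/r = 2(8.99×10^9)(9.322e-7)/(0.0217) = 7.72×10^5 N/C.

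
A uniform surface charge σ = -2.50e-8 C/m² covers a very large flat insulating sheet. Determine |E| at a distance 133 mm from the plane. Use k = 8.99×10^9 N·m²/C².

Choose a cylindrical pillbox piercing the sheet, end faces (area A) parallel to it.
Only the two end caps contribute flux: Φ = 2EA. With Q_enc = σA, Gauss's law gives E = |σ|/(2ε₀).
E = 2πk|σ| = 2π(8.99×10^9)(2.50×10^-8) = 1.41×10^3 N/C.

|E| ≈ 1.41×10^3 V/m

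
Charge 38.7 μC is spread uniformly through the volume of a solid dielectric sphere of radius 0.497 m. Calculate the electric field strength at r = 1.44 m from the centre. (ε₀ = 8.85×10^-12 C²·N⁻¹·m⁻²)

Take a concentric spherical Gaussian surface of radius r = 1.44 m (r > R, so the entire charge is enclosed).
Q_enc = 38.7 μC = 3.87×10^-5 C.
By Gauss's law, ∮E·dA = E·4πr² = Q_enc/ε₀.
E = |Q_enc|/(4πε₀r²) = (3.87×10^-5)/(4π·8.85×10^-12·(1.44)²) = 1.68×10^5 N/C.

1.68e5 V/m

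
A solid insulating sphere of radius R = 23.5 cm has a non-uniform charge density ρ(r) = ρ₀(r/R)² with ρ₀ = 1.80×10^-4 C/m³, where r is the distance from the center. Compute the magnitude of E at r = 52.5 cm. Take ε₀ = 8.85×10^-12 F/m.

|E| ≈ 1.92e5 V/m

Use a concentric Gaussian sphere at r = 52.5 cm (r > R, all charge enclosed).
Q_enc = 4π ∫₀^R ρ₀(r'/R)^2 r'² dr' = 4πρ₀R³/5 = 5.871×10^-6 C.
By Gauss's law, ∮E·dA = E·4πr² = Q_enc/ε₀.
E = |Q_enc|/(4πε₀r²) = (5.871e-6)/(4π·8.85×10^-12·(0.525)²) = 1.92×10^5 N/C.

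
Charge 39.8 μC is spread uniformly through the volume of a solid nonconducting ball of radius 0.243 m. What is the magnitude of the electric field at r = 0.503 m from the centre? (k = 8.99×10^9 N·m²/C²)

|E| ≈ 1.41e6 N/C

Symmetry ⇒ E = E(r) r̂. Gaussian sphere of radius r = 0.503 m (r > R, so the entire charge is enclosed).
Q_enc = 39.8 μC = 3.98e-5 C.
Applying ∮E·dA = Q_enc/ε₀ with Φ = E(4πr²):
E = k|Q_enc|/r² = (8.99×10^9)(3.98×10^-5)/(0.503)² = 1.41×10^6 N/C.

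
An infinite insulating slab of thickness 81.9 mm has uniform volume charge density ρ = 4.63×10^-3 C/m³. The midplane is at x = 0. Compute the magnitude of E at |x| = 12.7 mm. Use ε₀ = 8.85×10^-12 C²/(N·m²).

6.64e6 N/C

By symmetry E is perpendicular to the slab. A Gaussian pillbox from −12.7 mm to +12.7 mm (face area A) lies entirely within the slab.
Q_enc = ρ·(2x)·A and flux = 2EA, so 2EA = 2ρxA/ε₀ ⇒ E = |ρ|x/ε₀.
E = (4.63e-3)(0.0127)/(8.85×10^-12) = 6.64×10^6 N/C.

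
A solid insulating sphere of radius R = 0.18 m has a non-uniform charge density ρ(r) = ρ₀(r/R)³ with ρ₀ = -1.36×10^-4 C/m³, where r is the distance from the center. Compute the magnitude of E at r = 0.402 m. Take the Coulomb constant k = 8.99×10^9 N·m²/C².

9.24×10^4 V/m

By spherical symmetry E is radial; choose a Gaussian sphere of radius r = 0.402 m (r > R, all charge enclosed).
Q_enc = 4π ∫₀^R ρ₀(r'/R)^3 r'² dr' = 4πρ₀R³/6 = -1.661×10^-6 C.
By Gauss's law, ∮E·dA = E·4πr² = Q_enc/ε₀.
E = k|Q_enc|/r² = (8.99×10^9)(1.661e-6)/(0.402)² = 9.24e4 N/C.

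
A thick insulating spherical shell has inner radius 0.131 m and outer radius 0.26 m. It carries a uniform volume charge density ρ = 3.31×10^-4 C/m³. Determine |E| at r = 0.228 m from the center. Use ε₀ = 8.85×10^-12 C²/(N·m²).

|E| = 2.30×10^6 N/C

Symmetry ⇒ E = E(r) r̂. Gaussian sphere of radius r = 0.228 m (within the shell material, 0.131 m < r < 0.26 m).
Only the shell between 0.131 m and r is enclosed: Q_enc = ρ·(4π/3)(r³ − a³) = (3.31×10^-4)·(4π/3)·((0.228)³ − (0.131)³) = 1.332e-5 C.
Gauss's law: E·4πr² = Q_enc/ε₀.
E = |Q_enc|/(4πε₀r²) = (1.332×10^-5)/(4π·8.85×10^-12·(0.228)²) = 2.30e6 N/C.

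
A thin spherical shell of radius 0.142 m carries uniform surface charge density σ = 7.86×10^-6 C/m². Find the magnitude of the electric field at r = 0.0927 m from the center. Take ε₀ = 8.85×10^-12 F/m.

Take a concentric spherical Gaussian surface of radius r = 0.0927 m (inside the shell, r < 0.142 m).
No charge lies within this surface, so Q_enc = 0 and Gauss's law gives E·4πr² = 0 ⇒ E = 0.

E = 0 (no enclosed charge)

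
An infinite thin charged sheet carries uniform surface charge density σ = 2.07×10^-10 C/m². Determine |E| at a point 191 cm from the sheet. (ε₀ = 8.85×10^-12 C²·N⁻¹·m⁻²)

Choose a cylindrical pillbox piercing the sheet, end faces (area A) parallel to it.
Only the two end caps contribute flux: Φ = 2EA. With Q_enc = σA, Gauss's law gives E = |σ|/(2ε₀).
E = |σ|/(2ε₀) = (2.07×10^-10)/(2·8.85×10^-12) = 11.7 N/C.

|E| = 11.7 N/C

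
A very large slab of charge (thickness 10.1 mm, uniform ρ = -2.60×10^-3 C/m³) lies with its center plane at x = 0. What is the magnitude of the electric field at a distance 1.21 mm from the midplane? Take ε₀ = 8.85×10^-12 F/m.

|E| ≈ 3.55×10^5 V/m

By symmetry E is perpendicular to the slab. A Gaussian pillbox from −1.21 mm to +1.21 mm (face area A) lies entirely within the slab.
Q_enc = ρ·(2x)·A and flux = 2EA, so 2EA = 2ρxA/ε₀ ⇒ E = |ρ|x/ε₀.
E = (2.60×10^-3)(0.00121)/(8.85×10^-12) = 3.55×10^5 N/C.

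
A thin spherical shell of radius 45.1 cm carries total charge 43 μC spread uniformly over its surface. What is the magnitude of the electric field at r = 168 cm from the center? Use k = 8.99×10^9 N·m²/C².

By spherical symmetry E is radial; choose a Gaussian sphere of radius r = 168 cm (r > 45.1 cm).
The entire shell is enclosed: Q_enc = 4.30e-5 C.
Gauss's law: E·4πr² = Q_enc/ε₀.
E = k|Q_enc|/r² = (8.99×10^9)(4.30×10^-5)/(1.68)² = 1.37×10^5 N/C.

E ≈ 1.37e5 V/m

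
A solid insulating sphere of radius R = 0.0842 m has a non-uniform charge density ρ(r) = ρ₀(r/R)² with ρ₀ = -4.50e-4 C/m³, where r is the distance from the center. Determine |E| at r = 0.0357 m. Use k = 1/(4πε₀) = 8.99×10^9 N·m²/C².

|E| = 6.53×10^4 N/C

By spherical symmetry E is radial; choose a Gaussian sphere of radius r = 0.0357 m (r < R).
Q_enc = ∫₀^r ρ(r')·4πr'² dr' = (4πρ₀/R²) ∫₀^r r'^4 dr' = 4πρ₀ r^5/(5·R²) = -9.251×10^-9 C.
Since E is radial and uniform over the Gaussian sphere, Φ = E·4πr² = Q_enc/ε₀.
E = k|Q_enc|/r² = (8.99×10^9)(9.251×10^-9)/(0.0357)² = 6.53×10^4 N/C.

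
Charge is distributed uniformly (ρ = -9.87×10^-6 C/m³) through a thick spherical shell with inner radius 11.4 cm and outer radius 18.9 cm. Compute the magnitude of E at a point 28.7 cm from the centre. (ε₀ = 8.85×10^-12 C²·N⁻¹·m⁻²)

By spherical symmetry E is radial; choose a Gaussian sphere of radius r = 28.7 cm (r > 18.9 cm, enclosing the whole shell).
Q_enc = ρ·(4π/3)(b³ − a³) = (-9.87×10^-6)·(4π/3)·((0.189)³ − (0.114)³) = -2.179×10^-7 C.
Since E is radial and uniform over the Gaussian sphere, Φ = E·4πr² = Q_enc/ε₀.
E = |Q_enc|/(4πε₀r²) = (2.179e-7)/(4π·8.85×10^-12·(0.287)²) = 2.38×10^4 N/C.

E = 2.38×10^4 N/C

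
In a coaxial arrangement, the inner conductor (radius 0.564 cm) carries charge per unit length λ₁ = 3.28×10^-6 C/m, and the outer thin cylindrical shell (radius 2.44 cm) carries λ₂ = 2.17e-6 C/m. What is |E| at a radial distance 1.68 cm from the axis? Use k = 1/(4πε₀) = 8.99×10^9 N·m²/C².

E = 3.51×10^6 N/C

Take a coaxial cylindrical Gaussian surface of radius r = 1.68 cm and length L (between the conductors, 0.564 cm < r < 2.44 cm).
Only the inner wire is enclosed; the outer shell contributes nothing inside itself. λ_enc = λ₁ = 3.28×10^-6 C/m.
Applying ∮E·dA = Q_enc/ε₀ with the end caps contributing no flux:
E = 2k|λ_enc|/r = 2(8.99×10^9)(3.28×10^-6)/(0.0168) = 3.51×10^6 N/C.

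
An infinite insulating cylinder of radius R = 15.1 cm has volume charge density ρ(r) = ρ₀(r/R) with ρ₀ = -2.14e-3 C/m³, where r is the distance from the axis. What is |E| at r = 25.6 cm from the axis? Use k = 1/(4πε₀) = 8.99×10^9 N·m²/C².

|E| = 7.18e6 N/C

Take a coaxial cylindrical Gaussian surface of radius r = 25.6 cm and length L (r > R, full charge per length enclosed).
λ_enc = 2π ∫₀^R ρ₀(r'/R)^1 r' dr' = 2πρ₀R²/3 = -1.022e-4 C/m.
Since E is radial and uniform over the curved surface, Φ = E·2πrL = Q_enc/ε₀ = λ_enc L/ε₀.
E = 2k|λ_enc|/r = 2(8.99×10^9)(1.022×10^-4)/(0.256) = 7.18×10^6 N/C.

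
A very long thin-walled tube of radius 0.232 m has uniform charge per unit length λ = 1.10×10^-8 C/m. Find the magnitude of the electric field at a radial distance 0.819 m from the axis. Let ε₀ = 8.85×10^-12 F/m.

Take a coaxial cylindrical Gaussian surface of radius r = 0.819 m and length L (r > 0.232 m).
The full line charge is enclosed: λ_enc = 1.10×10^-8 C/m.
By Gauss's law (flux through the curved wall only), E·2πrL = λ_enc L/ε₀.
E = |λ_enc|/(2πε₀r) = (1.10×10^-8)/(2π·8.85×10^-12·0.819) = 242 N/C.

E = 242 V/m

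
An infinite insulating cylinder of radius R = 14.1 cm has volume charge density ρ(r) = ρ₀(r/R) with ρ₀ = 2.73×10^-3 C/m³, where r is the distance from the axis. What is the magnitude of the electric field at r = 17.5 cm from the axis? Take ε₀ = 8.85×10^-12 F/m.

Choose a coaxial cylinder of radius r = 17.5 cm (arbitrary length L) as the Gaussian surface (r > R, full charge per length enclosed).
λ_enc = 2π ∫₀^R ρ₀(r'/R)^1 r' dr' = 2πρ₀R²/3 = 1.137×10^-4 C/m.
By Gauss's law (flux through the curved wall only), E·2πrL = λ_enc L/ε₀.
E = |λ_enc|/(2πε₀r) = (1.137×10^-4)/(2π·8.85×10^-12·0.175) = 1.17×10^7 N/C.

E ≈ 1.17×10^7 V/m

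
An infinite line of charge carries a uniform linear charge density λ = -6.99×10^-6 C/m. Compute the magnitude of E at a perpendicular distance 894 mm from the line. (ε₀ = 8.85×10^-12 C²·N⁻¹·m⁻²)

Choose a coaxial cylinder of radius r = 894 mm (arbitrary length L) as the Gaussian surface.
Q_enc = λL, so λ_enc = -6.99e-6 C/m.
By Gauss's law (flux through the curved wall only), E·2πrL = λ_enc L/ε₀.
E = |λ_enc|/(2πε₀r) = (6.99×10^-6)/(2π·8.85×10^-12·0.894) = 1.41×10^5 N/C.

1.41e5 N/C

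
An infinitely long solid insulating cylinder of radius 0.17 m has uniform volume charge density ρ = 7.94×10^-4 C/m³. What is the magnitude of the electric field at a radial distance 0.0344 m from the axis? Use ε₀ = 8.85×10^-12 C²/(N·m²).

1.54×10^6 N/C

By cylindrical symmetry E is radial; use a coaxial Gaussian cylinder of radius 0.0344 m and length L (r < R).
Enclosed charge per unit length: λ_enc = ρ·πr² = (7.94×10^-4)π(0.0344)² = 2.952×10^-6 C/m.
By Gauss's law (flux through the curved wall only), E·2πrL = λ_enc L/ε₀.
E = |λ_enc|/(2πε₀r) = (2.952×10^-6)/(2π·8.85×10^-12·0.0344) = 1.54×10^6 N/C.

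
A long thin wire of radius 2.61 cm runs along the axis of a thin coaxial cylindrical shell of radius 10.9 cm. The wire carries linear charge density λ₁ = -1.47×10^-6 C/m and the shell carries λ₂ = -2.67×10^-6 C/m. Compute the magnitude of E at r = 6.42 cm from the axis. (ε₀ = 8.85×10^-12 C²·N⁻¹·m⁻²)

4.12×10^5 N/C

Coaxial Gaussian cylinder, radius r = 6.42 cm, length L (between the conductors, 2.61 cm < r < 10.9 cm).
Only the inner wire is enclosed; the outer shell contributes nothing inside itself. λ_enc = λ₁ = -1.47×10^-6 C/m.
Applying ∮E·dA = Q_enc/ε₀ with the end caps contributing no flux:
E = |λ_enc|/(2πε₀r) = (1.47×10^-6)/(2π·8.85×10^-12·0.0642) = 4.12×10^5 N/C.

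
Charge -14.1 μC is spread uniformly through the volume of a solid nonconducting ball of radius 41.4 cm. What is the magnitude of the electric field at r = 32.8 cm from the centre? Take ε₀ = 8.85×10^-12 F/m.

Use a concentric Gaussian sphere at r = 32.8 cm (r < R).
Only the charge within r is enclosed: Q_enc = Q·(r/R)³ = (-14.1 μC)·(32.8 cm/41.4 cm)³ = -7.012×10^-6 C.
Applying ∮E·dA = Q_enc/ε₀ with Φ = E(4πr²):
E = |Q_enc|/(4πε₀r²) = (7.012×10^-6)/(4π·8.85×10^-12·(0.328)²) = 5.86e5 N/C.

|E| ≈ 5.86×10^5 N/C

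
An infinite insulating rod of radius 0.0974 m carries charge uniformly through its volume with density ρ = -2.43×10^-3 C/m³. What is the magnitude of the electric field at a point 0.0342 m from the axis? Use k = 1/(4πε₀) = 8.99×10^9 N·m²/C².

Take a coaxial cylindrical Gaussian surface of radius r = 0.0342 m and length L (r < R).
Enclosed charge per unit length: λ_enc = ρ·πr² = (-2.43×10^-3)π(0.0342)² = -8.929×10^-6 C/m.
Gauss's law: E·2πrL = λ_enc L/ε₀.
E = 2k|λ_enc|/r = 2(8.99×10^9)(8.929e-6)/(0.0342) = 4.69e6 N/C.

E ≈ 4.69e6 V/m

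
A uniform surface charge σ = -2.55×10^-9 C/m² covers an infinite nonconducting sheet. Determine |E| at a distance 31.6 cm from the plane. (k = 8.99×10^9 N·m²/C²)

|E| ≈ 144 N/C

Choose a cylindrical pillbox piercing the sheet, end faces (area A) parallel to it.
Only the two end caps contribute flux: Φ = 2EA. With Q_enc = σA, Gauss's law gives E = |σ|/(2ε₀).
E = 2πk|σ| = 2π(8.99×10^9)(2.55×10^-9) = 144 N/C.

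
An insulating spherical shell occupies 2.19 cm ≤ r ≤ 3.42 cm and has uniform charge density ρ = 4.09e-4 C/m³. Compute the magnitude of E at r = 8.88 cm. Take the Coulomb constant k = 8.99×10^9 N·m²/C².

|E| ≈ 5.76×10^4 N/C

Use a concentric Gaussian sphere at r = 8.88 cm (r > 3.42 cm, enclosing the whole shell).
Q_enc = ρ·(4π/3)(b³ − a³) = (4.09×10^-4)·(4π/3)·((0.0342)³ − (0.0219)³) = 5.054e-8 C.
Gauss's law: E·4πr² = Q_enc/ε₀.
E = k|Q_enc|/r² = (8.99×10^9)(5.054e-8)/(0.0888)² = 5.76×10^4 N/C.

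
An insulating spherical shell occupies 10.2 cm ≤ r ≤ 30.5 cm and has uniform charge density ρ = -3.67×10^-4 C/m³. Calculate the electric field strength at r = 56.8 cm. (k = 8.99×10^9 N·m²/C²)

E ≈ 1.17×10^6 N/C

Symmetry ⇒ E = E(r) r̂. Gaussian sphere of radius r = 56.8 cm (r > 30.5 cm, enclosing the whole shell).
Q_enc = ρ·(4π/3)(b³ − a³) = (-3.67×10^-4)·(4π/3)·((0.305)³ − (0.102)³) = -4.199×10^-5 C.
Since E is radial and uniform over the Gaussian sphere, Φ = E·4πr² = Q_enc/ε₀.
E = k|Q_enc|/r² = (8.99×10^9)(4.199×10^-5)/(0.568)² = 1.17×10^6 N/C.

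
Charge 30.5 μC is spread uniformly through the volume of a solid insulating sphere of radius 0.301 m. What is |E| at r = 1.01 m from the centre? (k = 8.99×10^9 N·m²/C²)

Use a concentric Gaussian sphere at r = 1.01 m (r > R, so the entire charge is enclosed).
Q_enc = 30.5 μC = 3.05×10^-5 C.
By Gauss's law, ∮E·dA = E·4πr² = Q_enc/ε₀.
E = k|Q_enc|/r² = (8.99×10^9)(3.05e-5)/(1.01)² = 2.69e5 N/C.

|E| ≈ 2.69×10^5 N/C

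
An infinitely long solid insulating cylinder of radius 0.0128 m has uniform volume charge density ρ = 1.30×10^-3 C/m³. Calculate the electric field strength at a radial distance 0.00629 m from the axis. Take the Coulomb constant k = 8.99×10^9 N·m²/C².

|E| ≈ 4.62×10^5 N/C

Coaxial Gaussian cylinder, radius r = 0.00629 m, length L (r < R).
Enclosed charge per unit length: λ_enc = ρ·πr² = (1.30×10^-3)π(0.00629)² = 1.616e-7 C/m.
By Gauss's law (flux through the curved wall only), E·2πrL = λ_enc L/ε₀.
E = 2k|λ_enc|/r = 2(8.99×10^9)(1.616e-7)/(0.00629) = 4.62×10^5 N/C.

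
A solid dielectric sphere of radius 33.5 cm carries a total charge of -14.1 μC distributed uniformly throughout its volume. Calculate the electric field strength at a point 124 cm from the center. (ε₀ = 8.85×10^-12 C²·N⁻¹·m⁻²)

Use a concentric Gaussian sphere at r = 124 cm (r > R, so the entire charge is enclosed).
Q_enc = -14.1 μC = -1.41×10^-5 C.
Applying ∮E·dA = Q_enc/ε₀ with Φ = E(4πr²):
E = |Q_enc|/(4πε₀r²) = (1.41e-5)/(4π·8.85×10^-12·(1.24)²) = 8.25×10^4 N/C.

E ≈ 8.25×10^4 V/m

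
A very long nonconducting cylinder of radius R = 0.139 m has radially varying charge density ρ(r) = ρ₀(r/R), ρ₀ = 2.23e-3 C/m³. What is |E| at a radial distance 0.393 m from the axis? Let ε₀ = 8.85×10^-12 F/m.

Choose a coaxial cylinder of radius r = 0.393 m (arbitrary length L) as the Gaussian surface (r > R, full charge per length enclosed).
λ_enc = 2π ∫₀^R ρ₀(r'/R)^1 r' dr' = 2πρ₀R²/3 = 9.024×10^-5 C/m.
Since E is radial and uniform over the curved surface, Φ = E·2πrL = Q_enc/ε₀ = λ_enc L/ε₀.
E = |λ_enc|/(2πε₀r) = (9.024e-5)/(2π·8.85×10^-12·0.393) = 4.13×10^6 N/C.

|E| ≈ 4.13×10^6 N/C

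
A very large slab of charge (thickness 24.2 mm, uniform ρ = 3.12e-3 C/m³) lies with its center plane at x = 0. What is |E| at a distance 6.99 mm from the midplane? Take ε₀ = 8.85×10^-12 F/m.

E ≈ 2.46×10^6 N/C

By symmetry E is perpendicular to the slab. A Gaussian pillbox from −6.99 mm to +6.99 mm (face area A) lies entirely within the slab.
Q_enc = ρ·(2x)·A and flux = 2EA, so 2EA = 2ρxA/ε₀ ⇒ E = |ρ|x/ε₀.
E = (3.12×10^-3)(0.00699)/(8.85×10^-12) = 2.46×10^6 N/C.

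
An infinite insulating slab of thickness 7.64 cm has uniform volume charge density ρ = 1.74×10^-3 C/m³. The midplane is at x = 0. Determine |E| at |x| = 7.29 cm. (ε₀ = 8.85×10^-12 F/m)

The point |x| = 7.29 cm lies outside the slab (half-thickness 0.0382 m). A symmetric pillbox spanning the full slab encloses Q_enc = ρ·d·A.
Flux = 2EA ⇒ E = |ρ|d/(2ε₀), independent of distance outside.
E = (1.74×10^-3)(0.0764)/(2·8.85×10^-12) = 7.51×10^6 N/C.

E = 7.51e6 N/C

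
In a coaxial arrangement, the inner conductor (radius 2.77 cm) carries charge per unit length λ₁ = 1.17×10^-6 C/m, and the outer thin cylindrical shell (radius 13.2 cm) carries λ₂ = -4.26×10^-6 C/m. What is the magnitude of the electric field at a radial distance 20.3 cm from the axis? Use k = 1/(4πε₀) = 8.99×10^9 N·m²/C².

2.74e5 V/m

By cylindrical symmetry E is radial; use a coaxial Gaussian cylinder of radius 20.3 cm and length L (r > 13.2 cm, enclosing both).
λ_enc = λ₁ + λ₂ = (1.17e-6) + (-4.26e-6) = -3.09×10^-6 C/m.
Applying ∮E·dA = Q_enc/ε₀ with the end caps contributing no flux:
E = 2k|λ_enc|/r = 2(8.99×10^9)(3.09e-6)/(0.203) = 2.74×10^5 N/C.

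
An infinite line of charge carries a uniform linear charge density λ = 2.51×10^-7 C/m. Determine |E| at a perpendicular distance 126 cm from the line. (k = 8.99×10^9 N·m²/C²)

E = 3.58e3 V/m

By cylindrical symmetry E is radial; use a coaxial Gaussian cylinder of radius 126 cm and length L.
Q_enc = λL, so λ_enc = 2.51×10^-7 C/m.
Gauss's law: E·2πrL = λ_enc L/ε₀.
E = 2k|λ_enc|/r = 2(8.99×10^9)(2.51e-7)/(1.26) = 3.58×10^3 N/C.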